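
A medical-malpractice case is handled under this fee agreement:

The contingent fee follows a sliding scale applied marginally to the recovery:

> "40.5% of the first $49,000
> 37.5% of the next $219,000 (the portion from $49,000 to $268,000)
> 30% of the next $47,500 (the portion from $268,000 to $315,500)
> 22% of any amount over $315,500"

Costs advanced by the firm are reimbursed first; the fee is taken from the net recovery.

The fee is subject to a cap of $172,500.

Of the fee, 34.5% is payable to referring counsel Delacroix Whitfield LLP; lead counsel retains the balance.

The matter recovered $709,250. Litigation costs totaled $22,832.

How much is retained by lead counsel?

$112,987.50

Fee base (net of costs): $709,250 − $22,832 = $686,418
First $49,000 at 40.5% = $19,845.00
Next $219,000 at 37.5% = $82,125.00
Next $47,500 at 30% = $14,250.00
Remaining $370,918 at 22% = $81,601.96
Fee: $19,845.00 + $82,125.00 + $14,250.00 + $81,601.96 = $197,821.96
$197,821.96 exceeds the $172,500 cap, so the fee is capped at $172,500.00.
Referral share: 34.5% of $172,500.00 = $59,512.50; lead counsel retains $172,500.00 − $59,512.50 = $112,987.50.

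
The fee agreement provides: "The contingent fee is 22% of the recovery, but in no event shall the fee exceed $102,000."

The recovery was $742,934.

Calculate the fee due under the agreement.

$102,000.00

22% of $742,934 = $163,445.48
That exceeds the $102,000 cap, so the fee is capped at $102,000.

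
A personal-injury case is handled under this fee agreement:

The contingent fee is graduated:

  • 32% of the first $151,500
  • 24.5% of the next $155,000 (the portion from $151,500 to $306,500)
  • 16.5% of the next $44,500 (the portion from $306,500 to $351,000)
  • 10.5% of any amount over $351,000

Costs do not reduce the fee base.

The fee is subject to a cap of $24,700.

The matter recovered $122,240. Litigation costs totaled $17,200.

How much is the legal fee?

$24,700.00

Fee base is the gross recovery, $122,240; costs are reimbursed separately.
First $122,240 at 32% = $39,116.80
$39,116.80 exceeds the $24,700 cap, so the fee is capped at $24,700.00.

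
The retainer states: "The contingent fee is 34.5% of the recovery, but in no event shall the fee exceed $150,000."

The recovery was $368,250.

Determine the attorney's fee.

$127,046.25

34.5% of $368,250 = $127,046.25
That is under the $150,000 cap.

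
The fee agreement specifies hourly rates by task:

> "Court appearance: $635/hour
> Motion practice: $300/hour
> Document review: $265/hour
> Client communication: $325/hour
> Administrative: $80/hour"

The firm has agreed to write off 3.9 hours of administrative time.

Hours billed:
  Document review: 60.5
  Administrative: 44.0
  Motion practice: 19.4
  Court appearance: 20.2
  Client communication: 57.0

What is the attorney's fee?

Court appearance: 20.2 × $635 = $12,827.00
Motion practice: 19.4 × $300 = $5,820.00
Document review: 60.5 × $265 = $16,032.50
Client communication: 57.0 × $325 = $18,525.00
Administrative: 44.0 × $80 = $3,520.00
Subtotal: $56,724.50
Write-off: 3.9 × $80 = $312.00
Total: $56,724.50 − $312.00 = $56,412.50

$56,412.50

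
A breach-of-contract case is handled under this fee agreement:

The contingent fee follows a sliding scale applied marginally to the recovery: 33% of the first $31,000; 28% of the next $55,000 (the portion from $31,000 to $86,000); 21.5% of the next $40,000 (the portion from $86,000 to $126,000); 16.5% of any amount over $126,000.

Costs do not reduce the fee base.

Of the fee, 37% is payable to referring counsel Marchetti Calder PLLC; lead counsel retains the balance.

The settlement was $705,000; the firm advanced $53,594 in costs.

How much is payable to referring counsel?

$48,013.05

Fee base is the gross recovery, $705,000; costs are reimbursed separately.
First $31,000 at 33% = $10,230.00
Next $55,000 at 28% = $15,400.00
Next $40,000 at 21.5% = $8,600.00
Remaining $579,000 at 16.5% = $95,535.00
Fee: $10,230.00 + $15,400.00 + $8,600.00 + $95,535.00 = $129,765.00
Referral share: 37% of $129,765.00 = $48,013.05; lead counsel retains $129,765.00 − $48,013.05 = $81,751.95.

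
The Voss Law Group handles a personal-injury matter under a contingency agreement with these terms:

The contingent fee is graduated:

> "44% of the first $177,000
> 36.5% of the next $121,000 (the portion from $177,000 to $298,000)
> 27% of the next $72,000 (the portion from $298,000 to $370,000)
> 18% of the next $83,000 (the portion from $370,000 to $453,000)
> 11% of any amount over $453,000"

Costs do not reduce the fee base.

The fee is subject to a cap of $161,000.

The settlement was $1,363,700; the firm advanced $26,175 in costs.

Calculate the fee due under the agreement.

Fee base is the gross recovery, $1,363,700; costs are reimbursed separately.
First $177,000 at 44% = $77,880.00
Next $121,000 at 36.5% = $44,165.00
Next $72,000 at 27% = $19,440.00
Next $83,000 at 18% = $14,940.00
Remaining $910,700 at 11% = $100,177.00
Fee: $77,880.00 + $44,165.00 + $19,440.00 + $14,940.00 + $100,177.00 = $256,602.00
$256,602.00 exceeds the $161,000 cap, so the fee is capped at $161,000.00.

$161,000.00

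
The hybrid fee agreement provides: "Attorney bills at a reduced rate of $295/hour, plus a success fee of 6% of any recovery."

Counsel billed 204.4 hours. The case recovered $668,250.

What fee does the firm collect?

$100,393.00

Hourly: 204.4 × $295 = $60,298.00
Success fee: 6% of $668,250 = $40,095.00
Total: $60,298.00 + $40,095.00 = $100,393.00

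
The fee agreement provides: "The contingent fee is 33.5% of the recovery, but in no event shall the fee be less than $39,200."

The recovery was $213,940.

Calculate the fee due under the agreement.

33.5% of $213,940 = $71,669.90
That exceeds the $39,200 minimum.

$71,669.90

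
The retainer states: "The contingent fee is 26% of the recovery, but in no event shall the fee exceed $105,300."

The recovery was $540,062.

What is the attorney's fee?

$105,300.00

26% of $540,062 = $140,416.12
That exceeds the $105,300 cap, so the fee is capped at $105,300.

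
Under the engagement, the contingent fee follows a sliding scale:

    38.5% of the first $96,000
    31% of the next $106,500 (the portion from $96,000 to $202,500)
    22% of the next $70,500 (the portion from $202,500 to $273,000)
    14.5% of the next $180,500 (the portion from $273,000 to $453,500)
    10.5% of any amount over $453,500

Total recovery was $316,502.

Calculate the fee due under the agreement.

$91,792.79

First $96,000 at 38.5% = $36,960.00
Next $106,500 at 31% = $33,015.00
Next $70,500 at 22% = $15,510.00
Remaining $43,502 at 14.5% = $6,307.79
Fee: $36,960.00 + $33,015.00 + $15,510.00 + $6,307.79 = $91,792.79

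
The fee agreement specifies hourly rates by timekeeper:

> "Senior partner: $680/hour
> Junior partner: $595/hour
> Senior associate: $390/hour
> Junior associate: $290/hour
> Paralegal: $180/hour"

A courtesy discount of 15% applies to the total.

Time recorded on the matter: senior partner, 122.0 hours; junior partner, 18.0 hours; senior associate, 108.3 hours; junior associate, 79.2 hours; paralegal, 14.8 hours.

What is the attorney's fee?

Senior partner: 122.0 × $680 = $82,960.00
Junior partner: 18.0 × $595 = $10,710.00
Senior associate: 108.3 × $390 = $42,237.00
Junior associate: 79.2 × $290 = $22,968.00
Paralegal: 14.8 × $180 = $2,664.00
Subtotal: $161,539.00
Less 15% discount: −$24,230.85
Total: $161,539.00 − $24,230.85 = $137,308.15

$137,308.15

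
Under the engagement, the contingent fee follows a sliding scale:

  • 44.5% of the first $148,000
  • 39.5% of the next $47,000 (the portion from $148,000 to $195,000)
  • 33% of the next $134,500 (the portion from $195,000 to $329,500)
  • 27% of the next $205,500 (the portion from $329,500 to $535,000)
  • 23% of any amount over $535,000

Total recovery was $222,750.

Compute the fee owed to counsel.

$93,582.50

First $148,000 at 44.5% = $65,860.00
Next $47,000 at 39.5% = $18,565.00
Remaining $27,750 at 33% = $9,157.50
Fee: $65,860.00 + $18,565.00 + $9,157.50 = $93,582.50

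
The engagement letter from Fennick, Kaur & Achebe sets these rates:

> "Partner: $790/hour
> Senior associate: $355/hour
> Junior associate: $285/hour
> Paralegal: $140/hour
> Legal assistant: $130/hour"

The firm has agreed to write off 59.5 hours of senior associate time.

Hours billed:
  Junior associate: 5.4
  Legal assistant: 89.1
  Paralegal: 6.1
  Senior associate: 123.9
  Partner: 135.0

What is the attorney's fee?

$143,488.00

Partner: 135.0 × $790 = $106,650.00
Senior associate: 123.9 × $355 = $43,984.50
Junior associate: 5.4 × $285 = $1,539.00
Paralegal: 6.1 × $140 = $854.00
Legal assistant: 89.1 × $130 = $11,583.00
Subtotal: $164,610.50
Write-off: 59.5 × $355 = $21,122.50
Total: $164,610.50 − $21,122.50 = $143,488.00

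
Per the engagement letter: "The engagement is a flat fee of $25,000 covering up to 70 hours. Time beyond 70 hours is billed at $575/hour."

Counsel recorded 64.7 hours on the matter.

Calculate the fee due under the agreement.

64.7 hours is within the 70-hour scope; only the flat fee applies.

$25,000.00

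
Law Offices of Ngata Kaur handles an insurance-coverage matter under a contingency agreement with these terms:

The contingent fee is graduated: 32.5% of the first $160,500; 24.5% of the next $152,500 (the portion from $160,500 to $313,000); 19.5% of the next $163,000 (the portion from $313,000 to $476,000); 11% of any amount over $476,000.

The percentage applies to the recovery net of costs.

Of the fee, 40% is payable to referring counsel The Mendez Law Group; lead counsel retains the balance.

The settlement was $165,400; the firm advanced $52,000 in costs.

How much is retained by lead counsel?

$22,113.00

Fee base (net of costs): $165,400 − $52,000 = $113,400
First $113,400 at 32.5% = $36,855.00
Referral share: 40% of $36,855.00 = $14,742.00; lead counsel retains $36,855.00 − $14,742.00 = $22,113.00.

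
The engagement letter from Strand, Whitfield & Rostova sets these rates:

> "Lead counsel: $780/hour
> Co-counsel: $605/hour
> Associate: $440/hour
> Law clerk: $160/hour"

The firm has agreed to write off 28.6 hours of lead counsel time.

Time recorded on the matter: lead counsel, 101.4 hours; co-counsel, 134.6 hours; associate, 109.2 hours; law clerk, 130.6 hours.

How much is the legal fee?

Lead counsel: 101.4 × $780 = $79,092.00
Co-counsel: 134.6 × $605 = $81,433.00
Associate: 109.2 × $440 = $48,048.00
Law clerk: 130.6 × $160 = $20,896.00
Subtotal: $229,469.00
Write-off: 28.6 × $780 = $22,308.00
Total: $229,469.00 − $22,308.00 = $207,161.00

$207,161.00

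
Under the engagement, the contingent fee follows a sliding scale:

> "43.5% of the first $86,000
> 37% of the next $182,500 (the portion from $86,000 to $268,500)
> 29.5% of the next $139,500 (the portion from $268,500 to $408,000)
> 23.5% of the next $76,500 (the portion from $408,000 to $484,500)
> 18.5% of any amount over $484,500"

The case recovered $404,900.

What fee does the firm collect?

$145,173.00

First $86,000 at 43.5% = $37,410.00
Next $182,500 at 37% = $67,525.00
Remaining $136,400 at 29.5% = $40,238.00
Fee: $37,410.00 + $67,525.00 + $40,238.00 = $145,173.00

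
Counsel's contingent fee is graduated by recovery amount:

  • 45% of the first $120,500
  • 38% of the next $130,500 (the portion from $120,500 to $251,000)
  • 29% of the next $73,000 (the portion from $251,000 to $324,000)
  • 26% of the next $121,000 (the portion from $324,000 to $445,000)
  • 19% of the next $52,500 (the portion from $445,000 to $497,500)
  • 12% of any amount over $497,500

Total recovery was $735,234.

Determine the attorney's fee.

First $120,500 at 45% = $54,225.00
Next $130,500 at 38% = $49,590.00
Next $73,000 at 29% = $21,170.00
Next $121,000 at 26% = $31,460.00
Next $52,500 at 19% = $9,975.00
Remaining $237,734 at 12% = $28,528.08
Fee: $54,225.00 + $49,590.00 + $21,170.00 + $31,460.00 + $9,975.00 + $28,528.08 = $194,948.08

$194,948.08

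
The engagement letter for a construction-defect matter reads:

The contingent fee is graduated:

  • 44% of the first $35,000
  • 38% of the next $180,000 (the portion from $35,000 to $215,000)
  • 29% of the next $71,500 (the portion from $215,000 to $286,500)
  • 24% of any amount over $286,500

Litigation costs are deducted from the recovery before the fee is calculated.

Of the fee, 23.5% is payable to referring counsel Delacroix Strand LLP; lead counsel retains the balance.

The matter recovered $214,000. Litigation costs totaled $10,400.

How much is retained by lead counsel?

Fee base (net of costs): $214,000 − $10,400 = $203,600
First $35,000 at 44% = $15,400.00
Remaining $168,600 at 38% = $64,068.00
Fee: $15,400.00 + $64,068.00 = $79,468.00
Referral share: 23.5% of $79,468.00 = $18,674.98; lead counsel retains $79,468.00 − $18,674.98 = $60,793.02.

$60,793.02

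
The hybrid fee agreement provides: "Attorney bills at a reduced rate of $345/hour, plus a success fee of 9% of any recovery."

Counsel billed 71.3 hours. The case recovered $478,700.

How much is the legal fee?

Hourly: 71.3 × $345 = $24,598.50
Success fee: 9% of $478,700 = $43,083.00
Total: $24,598.50 + $43,083.00 = $67,681.50

$67,681.50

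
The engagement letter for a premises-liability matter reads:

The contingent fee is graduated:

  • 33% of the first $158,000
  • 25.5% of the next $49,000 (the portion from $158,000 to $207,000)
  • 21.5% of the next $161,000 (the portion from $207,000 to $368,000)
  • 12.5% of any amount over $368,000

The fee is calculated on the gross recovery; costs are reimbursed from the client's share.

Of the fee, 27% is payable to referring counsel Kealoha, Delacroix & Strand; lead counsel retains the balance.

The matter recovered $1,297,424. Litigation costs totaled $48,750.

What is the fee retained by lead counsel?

Fee base is the gross recovery, $1,297,424; costs are reimbursed separately.
First $158,000 at 33% = $52,140.00
Next $49,000 at 25.5% = $12,495.00
Next $161,000 at 21.5% = $34,615.00
Remaining $929,424 at 12.5% = $116,178.00
Fee: $52,140.00 + $12,495.00 + $34,615.00 + $116,178.00 = $215,428.00
Referral share: 27% of $215,428.00 = $58,165.56; lead counsel retains $215,428.00 − $58,165.56 = $157,262.44.

$157,262.44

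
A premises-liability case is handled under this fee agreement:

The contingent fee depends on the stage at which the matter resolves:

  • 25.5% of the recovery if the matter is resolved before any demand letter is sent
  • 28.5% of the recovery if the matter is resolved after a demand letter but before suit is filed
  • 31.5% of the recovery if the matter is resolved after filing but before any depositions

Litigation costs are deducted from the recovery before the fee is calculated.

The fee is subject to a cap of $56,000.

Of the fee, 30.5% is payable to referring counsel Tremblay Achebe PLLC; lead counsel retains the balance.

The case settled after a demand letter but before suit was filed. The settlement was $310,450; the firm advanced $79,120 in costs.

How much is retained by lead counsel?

$38,920.00

Fee base (net of costs): $310,450 − $79,120 = $231,330
The matter settled after a demand letter but before suit was filed, so the 28.5% rate applies.
$231,330 × 28.5% = $65,929.05
$65,929.05 exceeds the $56,000 cap, so the fee is capped at $56,000.00.
Referral share: 30.5% of $56,000.00 = $17,080.00; lead counsel retains $56,000.00 − $17,080.00 = $38,920.00.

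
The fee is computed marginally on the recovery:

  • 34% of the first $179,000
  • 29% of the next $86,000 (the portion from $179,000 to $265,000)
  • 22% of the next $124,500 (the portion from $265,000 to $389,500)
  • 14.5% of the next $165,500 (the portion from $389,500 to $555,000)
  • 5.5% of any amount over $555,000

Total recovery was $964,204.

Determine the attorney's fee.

First $179,000 at 34% = $60,860.00
Next $86,000 at 29% = $24,940.00
Next $124,500 at 22% = $27,390.00
Next $165,500 at 14.5% = $23,997.50
Remaining $409,204 at 5.5% = $22,506.22
Fee: $60,860.00 + $24,940.00 + $27,390.00 + $23,997.50 + $22,506.22 = $159,693.72

$159,693.72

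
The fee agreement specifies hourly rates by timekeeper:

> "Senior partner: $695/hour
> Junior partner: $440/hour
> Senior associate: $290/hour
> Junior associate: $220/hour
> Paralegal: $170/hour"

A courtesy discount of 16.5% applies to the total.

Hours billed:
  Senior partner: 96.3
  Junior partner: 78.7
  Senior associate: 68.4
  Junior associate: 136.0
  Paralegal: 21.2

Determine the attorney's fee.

Senior partner: 96.3 × $695 = $66,928.50
Junior partner: 78.7 × $440 = $34,628.00
Senior associate: 68.4 × $290 = $19,836.00
Junior associate: 136.0 × $220 = $29,920.00
Paralegal: 21.2 × $170 = $3,604.00
Subtotal: $154,916.50
Less 16.5% discount: −$25,561.22
Total: $154,916.50 − $25,561.22 = $129,355.28

$129,355.28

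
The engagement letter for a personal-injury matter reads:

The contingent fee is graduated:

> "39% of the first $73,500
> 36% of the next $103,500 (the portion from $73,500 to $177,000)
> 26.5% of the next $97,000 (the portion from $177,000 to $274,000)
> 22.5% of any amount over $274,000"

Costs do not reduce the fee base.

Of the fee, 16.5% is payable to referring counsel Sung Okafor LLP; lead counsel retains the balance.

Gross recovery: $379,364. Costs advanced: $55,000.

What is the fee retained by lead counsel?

$96,306.31

Fee base is the gross recovery, $379,364; costs are reimbursed separately.
First $73,500 at 39% = $28,665.00
Next $103,500 at 36% = $37,260.00
Next $97,000 at 26.5% = $25,705.00
Remaining $105,364 at 22.5% = $23,706.90
Fee: $28,665.00 + $37,260.00 + $25,705.00 + $23,706.90 = $115,336.90
Referral share: 16.5% of $115,336.90 = $19,030.59; lead counsel retains $115,336.90 − $19,030.59 = $96,306.31.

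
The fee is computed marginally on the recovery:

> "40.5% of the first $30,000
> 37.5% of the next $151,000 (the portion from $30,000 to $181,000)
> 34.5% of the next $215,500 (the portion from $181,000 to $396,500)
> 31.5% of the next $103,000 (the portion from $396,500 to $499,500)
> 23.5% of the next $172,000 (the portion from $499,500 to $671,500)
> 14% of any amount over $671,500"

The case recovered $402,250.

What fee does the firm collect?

First $30,000 at 40.5% = $12,150.00
Next $151,000 at 37.5% = $56,625.00
Next $215,500 at 34.5% = $74,347.50
Remaining $5,750 at 31.5% = $1,811.25
Fee: $12,150.00 + $56,625.00 + $74,347.50 + $1,811.25 = $144,933.75

$144,933.75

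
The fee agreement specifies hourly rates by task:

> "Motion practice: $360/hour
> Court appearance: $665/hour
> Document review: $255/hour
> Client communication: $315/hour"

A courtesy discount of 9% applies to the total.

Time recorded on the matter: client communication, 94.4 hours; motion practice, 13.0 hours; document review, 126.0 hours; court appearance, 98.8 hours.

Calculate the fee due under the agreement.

$120,345.68

Motion practice: 13.0 × $360 = $4,680.00
Court appearance: 98.8 × $665 = $65,702.00
Document review: 126.0 × $255 = $32,130.00
Client communication: 94.4 × $315 = $29,736.00
Subtotal: $132,248.00
Less 9% discount: −$11,902.32
Total: $132,248.00 − $11,902.32 = $120,345.68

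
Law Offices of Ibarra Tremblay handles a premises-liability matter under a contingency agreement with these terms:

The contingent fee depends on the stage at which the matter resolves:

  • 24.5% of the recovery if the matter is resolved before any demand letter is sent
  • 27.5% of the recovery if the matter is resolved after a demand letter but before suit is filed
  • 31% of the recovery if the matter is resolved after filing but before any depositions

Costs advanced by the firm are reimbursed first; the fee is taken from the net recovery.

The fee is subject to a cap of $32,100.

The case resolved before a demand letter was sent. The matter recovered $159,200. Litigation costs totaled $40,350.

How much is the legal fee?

$29,118.25

Fee base (net of costs): $159,200 − $40,350 = $118,850
The matter resolved before a demand letter was sent, so the 24.5% rate applies.
$118,850 × 24.5% = $29,118.25
$29,118.25 is under the $32,100 cap.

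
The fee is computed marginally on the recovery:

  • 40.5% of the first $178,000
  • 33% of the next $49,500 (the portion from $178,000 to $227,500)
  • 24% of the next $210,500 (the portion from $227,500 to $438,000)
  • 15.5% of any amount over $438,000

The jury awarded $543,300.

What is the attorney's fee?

$155,266.50

First $178,000 at 40.5% = $72,090.00
Next $49,500 at 33% = $16,335.00
Next $210,500 at 24% = $50,520.00
Remaining $105,300 at 15.5% = $16,321.50
Fee: $72,090.00 + $16,335.00 + $50,520.00 + $16,321.50 = $155,266.50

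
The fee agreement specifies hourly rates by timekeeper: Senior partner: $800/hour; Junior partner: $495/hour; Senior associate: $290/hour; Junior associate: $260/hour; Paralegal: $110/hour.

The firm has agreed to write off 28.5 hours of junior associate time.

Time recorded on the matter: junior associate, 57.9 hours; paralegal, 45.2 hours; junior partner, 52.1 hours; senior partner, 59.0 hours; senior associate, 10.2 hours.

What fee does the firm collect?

$88,563.50

Senior partner: 59.0 × $800 = $47,200.00
Junior partner: 52.1 × $495 = $25,789.50
Senior associate: 10.2 × $290 = $2,958.00
Junior associate: 57.9 × $260 = $15,054.00
Paralegal: 45.2 × $110 = $4,972.00
Subtotal: $95,973.50
Write-off: 28.5 × $260 = $7,410.00
Total: $95,973.50 − $7,410.00 = $88,563.50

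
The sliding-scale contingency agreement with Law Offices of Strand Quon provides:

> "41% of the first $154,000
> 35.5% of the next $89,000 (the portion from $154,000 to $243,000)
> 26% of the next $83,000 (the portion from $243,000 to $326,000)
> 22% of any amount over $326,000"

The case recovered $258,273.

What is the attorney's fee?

First $154,000 at 41% = $63,140.00
Next $89,000 at 35.5% = $31,595.00
Remaining $15,273 at 26% = $3,970.98
Fee: $63,140.00 + $31,595.00 + $3,970.98 = $98,705.98

$98,705.98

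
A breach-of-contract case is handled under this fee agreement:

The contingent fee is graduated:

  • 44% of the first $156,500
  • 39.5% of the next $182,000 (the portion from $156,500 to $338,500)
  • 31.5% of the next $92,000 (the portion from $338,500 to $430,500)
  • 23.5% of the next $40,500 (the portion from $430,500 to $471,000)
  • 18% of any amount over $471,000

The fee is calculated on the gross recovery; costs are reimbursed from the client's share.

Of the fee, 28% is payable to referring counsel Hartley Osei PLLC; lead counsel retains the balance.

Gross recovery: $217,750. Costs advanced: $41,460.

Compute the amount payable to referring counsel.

$26,055.05

Fee base is the gross recovery, $217,750; costs are reimbursed separately.
First $156,500 at 44% = $68,860.00
Remaining $61,250 at 39.5% = $24,193.75
Fee: $68,860.00 + $24,193.75 = $93,053.75
Referral share: 28% of $93,053.75 = $26,055.05; lead counsel retains $93,053.75 − $26,055.05 = $66,998.70.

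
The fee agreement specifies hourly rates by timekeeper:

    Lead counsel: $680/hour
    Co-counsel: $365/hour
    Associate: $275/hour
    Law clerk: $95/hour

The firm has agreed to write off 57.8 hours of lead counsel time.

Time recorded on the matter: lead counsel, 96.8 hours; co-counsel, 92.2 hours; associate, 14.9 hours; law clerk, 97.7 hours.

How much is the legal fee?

Lead counsel: 96.8 × $680 = $65,824.00
Co-counsel: 92.2 × $365 = $33,653.00
Associate: 14.9 × $275 = $4,097.50
Law clerk: 97.7 × $95 = $9,281.50
Subtotal: $112,856.00
Write-off: 57.8 × $680 = $39,304.00
Total: $112,856.00 − $39,304.00 = $73,552.00

$73,552.00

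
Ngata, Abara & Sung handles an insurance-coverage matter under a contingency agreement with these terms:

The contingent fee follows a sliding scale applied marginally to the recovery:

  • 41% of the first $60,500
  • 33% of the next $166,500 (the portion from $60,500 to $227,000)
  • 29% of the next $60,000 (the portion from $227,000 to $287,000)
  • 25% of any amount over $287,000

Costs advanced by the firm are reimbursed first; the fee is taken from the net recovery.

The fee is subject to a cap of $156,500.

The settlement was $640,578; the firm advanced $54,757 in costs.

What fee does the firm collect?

Fee base (net of costs): $640,578 − $54,757 = $585,821
First $60,500 at 41% = $24,805.00
Next $166,500 at 33% = $54,945.00
Next $60,000 at 29% = $17,400.00
Remaining $298,821 at 25% = $74,705.25
Fee: $24,805.00 + $54,945.00 + $17,400.00 + $74,705.25 = $171,855.25
$171,855.25 exceeds the $156,500 cap, so the fee is capped at $156,500.00.

$156,500.00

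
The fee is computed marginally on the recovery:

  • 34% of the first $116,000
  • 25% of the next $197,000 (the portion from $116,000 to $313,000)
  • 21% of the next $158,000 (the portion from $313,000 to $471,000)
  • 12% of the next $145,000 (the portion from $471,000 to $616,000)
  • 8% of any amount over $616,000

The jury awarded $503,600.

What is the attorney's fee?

First $116,000 at 34% = $39,440.00
Next $197,000 at 25% = $49,250.00
Next $158,000 at 21% = $33,180.00
Remaining $32,600 at 12% = $3,912.00
Fee: $39,440.00 + $49,250.00 + $33,180.00 + $3,912.00 = $125,782.00

$125,782.00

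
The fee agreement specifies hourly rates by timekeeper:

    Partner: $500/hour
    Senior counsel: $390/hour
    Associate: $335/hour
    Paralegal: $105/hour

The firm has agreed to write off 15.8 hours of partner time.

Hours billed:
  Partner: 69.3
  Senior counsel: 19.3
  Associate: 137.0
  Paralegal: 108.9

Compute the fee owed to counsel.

$91,606.50

Partner: 69.3 × $500 = $34,650.00
Senior counsel: 19.3 × $390 = $7,527.00
Associate: 137.0 × $335 = $45,895.00
Paralegal: 108.9 × $105 = $11,434.50
Subtotal: $99,506.50
Write-off: 15.8 × $500 = $7,900.00
Total: $99,506.50 − $7,900.00 = $91,606.50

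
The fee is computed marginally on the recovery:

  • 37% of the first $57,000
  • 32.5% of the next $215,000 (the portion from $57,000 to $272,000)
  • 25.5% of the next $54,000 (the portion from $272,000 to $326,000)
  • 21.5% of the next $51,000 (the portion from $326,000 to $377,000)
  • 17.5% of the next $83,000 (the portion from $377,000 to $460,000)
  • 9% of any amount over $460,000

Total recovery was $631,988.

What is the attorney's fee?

$145,703.92

First $57,000 at 37% = $21,090.00
Next $215,000 at 32.5% = $69,875.00
Next $54,000 at 25.5% = $13,770.00
Next $51,000 at 21.5% = $10,965.00
Next $83,000 at 17.5% = $14,525.00
Remaining $171,988 at 9% = $15,478.92
Fee: $21,090.00 + $69,875.00 + $13,770.00 + $10,965.00 + $14,525.00 + $15,478.92 = $145,703.92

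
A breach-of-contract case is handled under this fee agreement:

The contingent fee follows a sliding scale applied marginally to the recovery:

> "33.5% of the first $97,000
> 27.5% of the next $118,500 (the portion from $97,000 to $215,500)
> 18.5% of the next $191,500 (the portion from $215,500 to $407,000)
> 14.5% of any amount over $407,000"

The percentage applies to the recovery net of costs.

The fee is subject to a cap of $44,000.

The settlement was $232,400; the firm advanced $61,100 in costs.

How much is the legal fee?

$44,000.00

Fee base (net of costs): $232,400 − $61,100 = $171,300
First $97,000 at 33.5% = $32,495.00
Remaining $74,300 at 27.5% = $20,432.50
Fee: $32,495.00 + $20,432.50 = $52,927.50
$52,927.50 exceeds the $44,000 cap, so the fee is capped at $44,000.00.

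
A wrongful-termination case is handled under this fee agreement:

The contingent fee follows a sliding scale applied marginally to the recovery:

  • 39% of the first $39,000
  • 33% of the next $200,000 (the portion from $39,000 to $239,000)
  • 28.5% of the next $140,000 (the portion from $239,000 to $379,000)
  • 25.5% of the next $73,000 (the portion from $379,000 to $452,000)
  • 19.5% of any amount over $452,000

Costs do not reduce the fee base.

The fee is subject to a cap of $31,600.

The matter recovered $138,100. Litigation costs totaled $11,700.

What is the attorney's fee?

Fee base is the gross recovery, $138,100; costs are reimbursed separately.
First $39,000 at 39% = $15,210.00
Remaining $99,100 at 33% = $32,703.00
Fee: $15,210.00 + $32,703.00 = $47,913.00
$47,913.00 exceeds the $31,600 cap, so the fee is capped at $31,600.00.

$31,600.00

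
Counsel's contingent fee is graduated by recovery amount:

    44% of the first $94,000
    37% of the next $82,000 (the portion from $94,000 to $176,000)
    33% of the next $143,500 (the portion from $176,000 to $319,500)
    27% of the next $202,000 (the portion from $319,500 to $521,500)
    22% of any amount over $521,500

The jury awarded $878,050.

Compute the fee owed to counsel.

$252,036.00

First $94,000 at 44% = $41,360.00
Next $82,000 at 37% = $30,340.00
Next $143,500 at 33% = $47,355.00
Next $202,000 at 27% = $54,540.00
Remaining $356,550 at 22% = $78,441.00
Fee: $41,360.00 + $30,340.00 + $47,355.00 + $54,540.00 + $78,441.00 = $252,036.00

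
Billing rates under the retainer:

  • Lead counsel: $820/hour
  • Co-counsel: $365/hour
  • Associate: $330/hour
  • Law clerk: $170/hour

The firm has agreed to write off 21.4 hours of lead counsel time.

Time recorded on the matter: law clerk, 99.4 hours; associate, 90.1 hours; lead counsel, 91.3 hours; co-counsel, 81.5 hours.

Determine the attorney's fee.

Lead counsel: 91.3 × $820 = $74,866.00
Co-counsel: 81.5 × $365 = $29,747.50
Associate: 90.1 × $330 = $29,733.00
Law clerk: 99.4 × $170 = $16,898.00
Subtotal: $151,244.50
Write-off: 21.4 × $820 = $17,548.00
Total: $151,244.50 − $17,548.00 = $133,696.50

$133,696.50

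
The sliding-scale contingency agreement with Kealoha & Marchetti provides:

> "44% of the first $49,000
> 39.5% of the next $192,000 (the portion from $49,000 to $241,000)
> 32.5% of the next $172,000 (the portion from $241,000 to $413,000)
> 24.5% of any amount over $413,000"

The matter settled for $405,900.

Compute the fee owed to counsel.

First $49,000 at 44% = $21,560.00
Next $192,000 at 39.5% = $75,840.00
Remaining $164,900 at 32.5% = $53,592.50
Fee: $21,560.00 + $75,840.00 + $53,592.50 = $150,992.50

$150,992.50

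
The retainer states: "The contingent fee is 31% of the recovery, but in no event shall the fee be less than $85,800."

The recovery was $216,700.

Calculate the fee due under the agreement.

31% of $216,700 = $67,177.00
That is below the $85,800 minimum, so the minimum applies.

$85,800.00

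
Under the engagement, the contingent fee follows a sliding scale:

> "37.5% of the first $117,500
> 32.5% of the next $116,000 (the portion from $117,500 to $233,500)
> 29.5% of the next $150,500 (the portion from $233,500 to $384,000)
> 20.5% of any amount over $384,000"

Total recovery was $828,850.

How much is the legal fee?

First $117,500 at 37.5% = $44,062.50
Next $116,000 at 32.5% = $37,700.00
Next $150,500 at 29.5% = $44,397.50
Remaining $444,850 at 20.5% = $91,194.25
Fee: $44,062.50 + $37,700.00 + $44,397.50 + $91,194.25 = $217,354.25

$217,354.25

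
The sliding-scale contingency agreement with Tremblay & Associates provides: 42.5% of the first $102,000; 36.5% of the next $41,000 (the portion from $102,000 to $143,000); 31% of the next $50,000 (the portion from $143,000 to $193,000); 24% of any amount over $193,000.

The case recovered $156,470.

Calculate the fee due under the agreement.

First $102,000 at 42.5% = $43,350.00
Next $41,000 at 36.5% = $14,965.00
Remaining $13,470 at 31% = $4,175.70
Fee: $43,350.00 + $14,965.00 + $4,175.70 = $62,490.70

$62,490.70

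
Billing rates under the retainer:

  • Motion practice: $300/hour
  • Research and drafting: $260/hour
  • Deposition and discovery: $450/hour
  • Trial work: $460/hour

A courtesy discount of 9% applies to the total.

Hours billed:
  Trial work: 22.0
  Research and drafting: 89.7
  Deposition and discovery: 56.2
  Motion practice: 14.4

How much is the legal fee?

Motion practice: 14.4 × $300 = $4,320.00
Research and drafting: 89.7 × $260 = $23,322.00
Deposition and discovery: 56.2 × $450 = $25,290.00
Trial work: 22.0 × $460 = $10,120.00
Subtotal: $63,052.00
Less 9% discount: −$5,674.68
Total: $63,052.00 − $5,674.68 = $57,377.32

$57,377.32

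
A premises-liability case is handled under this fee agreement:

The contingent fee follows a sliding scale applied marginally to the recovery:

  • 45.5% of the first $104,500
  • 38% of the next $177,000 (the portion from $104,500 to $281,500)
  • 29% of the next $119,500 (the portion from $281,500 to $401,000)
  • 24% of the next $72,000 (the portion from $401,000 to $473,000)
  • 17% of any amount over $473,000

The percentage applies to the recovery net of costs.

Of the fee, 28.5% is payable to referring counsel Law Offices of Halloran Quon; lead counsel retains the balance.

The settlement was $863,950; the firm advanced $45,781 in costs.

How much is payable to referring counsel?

$64,245.05

Fee base (net of costs): $863,950 − $45,781 = $818,169
First $104,500 at 45.5% = $47,547.50
Next $177,000 at 38% = $67,260.00
Next $119,500 at 29% = $34,655.00
Next $72,000 at 24% = $17,280.00
Remaining $345,169 at 17% = $58,678.73
Fee: $47,547.50 + $67,260.00 + $34,655.00 + $17,280.00 + $58,678.73 = $225,421.23
Referral share: 28.5% of $225,421.23 = $64,245.05; lead counsel retains $225,421.23 − $64,245.05 = $161,176.18.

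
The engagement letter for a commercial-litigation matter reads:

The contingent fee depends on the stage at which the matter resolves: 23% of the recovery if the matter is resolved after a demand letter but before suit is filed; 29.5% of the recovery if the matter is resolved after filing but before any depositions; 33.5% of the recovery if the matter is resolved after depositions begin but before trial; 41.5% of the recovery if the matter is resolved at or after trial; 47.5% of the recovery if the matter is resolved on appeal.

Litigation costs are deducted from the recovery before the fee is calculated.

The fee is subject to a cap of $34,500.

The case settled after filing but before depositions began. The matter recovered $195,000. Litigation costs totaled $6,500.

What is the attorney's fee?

Fee base (net of costs): $195,000 − $6,500 = $188,500
The matter settled after filing but before depositions began, so the 29.5% rate applies.
$188,500 × 29.5% = $55,607.50
$55,607.50 exceeds the $34,500 cap, so the fee is capped at $34,500.00.

$34,500.00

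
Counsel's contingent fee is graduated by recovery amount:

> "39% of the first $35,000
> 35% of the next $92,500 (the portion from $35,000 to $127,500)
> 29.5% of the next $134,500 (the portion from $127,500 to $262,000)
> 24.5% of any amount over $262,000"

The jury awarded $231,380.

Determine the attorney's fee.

First $35,000 at 39% = $13,650.00
Next $92,500 at 35% = $32,375.00
Remaining $103,880 at 29.5% = $30,644.60
Fee: $13,650.00 + $32,375.00 + $30,644.60 = $76,669.60

$76,669.60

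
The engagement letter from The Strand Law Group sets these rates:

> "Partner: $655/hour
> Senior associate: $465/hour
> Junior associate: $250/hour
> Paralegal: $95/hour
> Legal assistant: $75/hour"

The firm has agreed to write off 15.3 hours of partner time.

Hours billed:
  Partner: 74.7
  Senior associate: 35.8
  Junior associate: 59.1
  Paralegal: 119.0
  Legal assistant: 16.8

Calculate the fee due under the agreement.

Partner: 74.7 × $655 = $48,928.50
Senior associate: 35.8 × $465 = $16,647.00
Junior associate: 59.1 × $250 = $14,775.00
Paralegal: 119.0 × $95 = $11,305.00
Legal assistant: 16.8 × $75 = $1,260.00
Subtotal: $92,915.50
Write-off: 15.3 × $655 = $10,021.50
Total: $92,915.50 − $10,021.50 = $82,894.00

$82,894.00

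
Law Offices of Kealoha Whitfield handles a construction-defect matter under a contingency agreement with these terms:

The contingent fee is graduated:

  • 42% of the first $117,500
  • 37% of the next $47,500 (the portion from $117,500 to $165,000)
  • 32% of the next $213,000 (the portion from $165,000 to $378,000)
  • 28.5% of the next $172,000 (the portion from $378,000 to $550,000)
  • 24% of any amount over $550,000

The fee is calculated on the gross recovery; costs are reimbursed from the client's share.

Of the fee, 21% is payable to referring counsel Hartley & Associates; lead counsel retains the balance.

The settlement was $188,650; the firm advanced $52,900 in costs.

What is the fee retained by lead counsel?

Fee base is the gross recovery, $188,650; costs are reimbursed separately.
First $117,500 at 42% = $49,350.00
Next $47,500 at 37% = $17,575.00
Remaining $23,650 at 32% = $7,568.00
Fee: $49,350.00 + $17,575.00 + $7,568.00 = $74,493.00
Referral share: 21% of $74,493.00 = $15,643.53; lead counsel retains $74,493.00 − $15,643.53 = $58,849.47.

$58,849.47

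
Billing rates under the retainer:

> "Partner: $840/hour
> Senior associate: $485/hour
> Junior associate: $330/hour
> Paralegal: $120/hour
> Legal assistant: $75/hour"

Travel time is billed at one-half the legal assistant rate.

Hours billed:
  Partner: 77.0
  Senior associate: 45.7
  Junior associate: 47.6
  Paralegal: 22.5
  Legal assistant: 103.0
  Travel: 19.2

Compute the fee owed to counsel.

$113,697.50

Partner: 77.0 × $840 = $64,680.00
Senior associate: 45.7 × $485 = $22,164.50
Junior associate: 47.6 × $330 = $15,708.00
Paralegal: 22.5 × $120 = $2,700.00
Legal assistant: 103.0 × $75 = $7,725.00
Subtotal: $64,680.00 + $22,164.50 + $15,708.00 + $2,700.00 + $7,725.00 = $112,977.50
Travel: 19.2 × ($75 ÷ 2) = 19.2 × $37.50 = $720.00
Total: $112,977.50 + $720.00 = $113,697.50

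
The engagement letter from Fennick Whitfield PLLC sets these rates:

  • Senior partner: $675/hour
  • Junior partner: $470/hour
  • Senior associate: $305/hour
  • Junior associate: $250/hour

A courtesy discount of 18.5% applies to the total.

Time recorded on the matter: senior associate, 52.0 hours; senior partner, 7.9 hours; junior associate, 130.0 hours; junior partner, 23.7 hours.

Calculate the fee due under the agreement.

Senior partner: 7.9 × $675 = $5,332.50
Junior partner: 23.7 × $470 = $11,139.00
Senior associate: 52.0 × $305 = $15,860.00
Junior associate: 130.0 × $250 = $32,500.00
Subtotal: $64,831.50
Less 18.5% discount: −$11,993.83
Total: $64,831.50 − $11,993.83 = $52,837.67

$52,837.67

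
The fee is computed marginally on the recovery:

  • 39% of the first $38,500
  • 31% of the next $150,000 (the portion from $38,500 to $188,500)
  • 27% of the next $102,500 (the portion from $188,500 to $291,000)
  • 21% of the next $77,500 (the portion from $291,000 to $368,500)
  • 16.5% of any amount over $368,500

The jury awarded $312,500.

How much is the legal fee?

$93,705.00

First $38,500 at 39% = $15,015.00
Next $150,000 at 31% = $46,500.00
Next $102,500 at 27% = $27,675.00
Remaining $21,500 at 21% = $4,515.00
Fee: $15,015.00 + $46,500.00 + $27,675.00 + $4,515.00 = $93,705.00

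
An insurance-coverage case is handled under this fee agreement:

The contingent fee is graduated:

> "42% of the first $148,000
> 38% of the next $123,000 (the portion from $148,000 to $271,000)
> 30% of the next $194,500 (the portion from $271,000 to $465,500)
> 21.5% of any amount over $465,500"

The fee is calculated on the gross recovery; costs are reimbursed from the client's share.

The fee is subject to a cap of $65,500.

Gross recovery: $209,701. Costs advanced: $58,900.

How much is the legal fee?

$65,500.00

Fee base is the gross recovery, $209,701; costs are reimbursed separately.
First $148,000 at 42% = $62,160.00
Remaining $61,701 at 38% = $23,446.38
Fee: $62,160.00 + $23,446.38 = $85,606.38
$85,606.38 exceeds the $65,500 cap, so the fee is capped at $65,500.00.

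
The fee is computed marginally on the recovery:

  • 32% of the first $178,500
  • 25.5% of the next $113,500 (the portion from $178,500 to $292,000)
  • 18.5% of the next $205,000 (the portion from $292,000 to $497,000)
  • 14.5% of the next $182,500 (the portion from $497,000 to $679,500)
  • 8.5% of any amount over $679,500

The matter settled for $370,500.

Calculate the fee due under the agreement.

First $178,500 at 32% = $57,120.00
Next $113,500 at 25.5% = $28,942.50
Remaining $78,500 at 18.5% = $14,522.50
Fee: $57,120.00 + $28,942.50 + $14,522.50 = $100,585.00

$100,585.00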